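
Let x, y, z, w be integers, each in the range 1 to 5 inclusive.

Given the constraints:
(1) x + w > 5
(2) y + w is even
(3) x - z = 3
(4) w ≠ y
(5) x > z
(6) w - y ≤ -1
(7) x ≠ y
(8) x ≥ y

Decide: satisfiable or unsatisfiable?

The assignment x = 5, y = 3, z = 2, w = 1 works:
  constraint 1 holds since x + w = 6.
  constraint 3 holds since x - z = 3.
  constraint 6 holds since w - y = -2.
The rest check out directly.

Satisfiable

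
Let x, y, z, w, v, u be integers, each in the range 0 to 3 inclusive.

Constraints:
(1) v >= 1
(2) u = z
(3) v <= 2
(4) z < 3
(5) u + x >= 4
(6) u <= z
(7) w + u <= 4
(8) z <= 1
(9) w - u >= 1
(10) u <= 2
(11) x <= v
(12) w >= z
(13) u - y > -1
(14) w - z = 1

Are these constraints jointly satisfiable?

From constraints 6 and 8: u ≤ z ≤ 1. From constraints 3 and 11: x ≤ v ≤ 2. Hence u + x ≤ 3. But constraint 5 requires u + x ≥ 4, and 4 > 3. Contradiction.

Unsatisfiable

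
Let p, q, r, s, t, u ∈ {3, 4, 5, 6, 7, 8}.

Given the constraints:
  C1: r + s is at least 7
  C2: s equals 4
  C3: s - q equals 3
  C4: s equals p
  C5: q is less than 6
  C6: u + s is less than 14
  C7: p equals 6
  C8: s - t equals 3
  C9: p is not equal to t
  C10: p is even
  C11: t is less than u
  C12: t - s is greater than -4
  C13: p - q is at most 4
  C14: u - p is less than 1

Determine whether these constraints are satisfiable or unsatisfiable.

Unsatisfiable

Constraint 2 fixes s = 4 and constraint 7 fixes p = 6, but constraint 4 requires s = p. Since 4 ≠ 6, contradiction.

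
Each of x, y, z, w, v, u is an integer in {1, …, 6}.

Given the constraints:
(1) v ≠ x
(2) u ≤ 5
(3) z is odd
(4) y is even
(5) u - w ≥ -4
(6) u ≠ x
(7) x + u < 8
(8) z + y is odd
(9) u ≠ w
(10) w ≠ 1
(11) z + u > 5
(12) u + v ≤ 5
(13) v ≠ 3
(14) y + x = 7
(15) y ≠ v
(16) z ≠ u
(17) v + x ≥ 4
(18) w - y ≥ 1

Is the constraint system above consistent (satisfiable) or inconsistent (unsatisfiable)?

One satisfying assignment is x = 3, y = 4, z = 3, w = 6, v = 1, u = 4.
For the less obvious constraints — constraint 5: u - w = -2; constraint 7: x + u = 7 — and the others hold by inspection.

Satisfiable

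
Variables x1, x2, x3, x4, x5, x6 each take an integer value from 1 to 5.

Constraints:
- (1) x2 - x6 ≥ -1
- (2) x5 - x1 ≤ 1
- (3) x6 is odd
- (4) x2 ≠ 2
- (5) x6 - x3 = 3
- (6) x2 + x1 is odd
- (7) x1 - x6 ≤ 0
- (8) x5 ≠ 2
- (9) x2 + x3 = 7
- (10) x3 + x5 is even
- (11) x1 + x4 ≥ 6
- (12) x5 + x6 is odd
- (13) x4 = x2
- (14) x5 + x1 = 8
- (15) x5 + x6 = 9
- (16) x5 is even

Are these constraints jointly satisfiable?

The assignment x1 = 4, x2 = 5, x3 = 2, x4 = 5, x5 = 4, x6 = 5 works:
  constraint 1 holds since x2 - x6 = 0.
  constraint 2 holds since x5 - x1 = 0.
The rest check out directly.

Satisfiable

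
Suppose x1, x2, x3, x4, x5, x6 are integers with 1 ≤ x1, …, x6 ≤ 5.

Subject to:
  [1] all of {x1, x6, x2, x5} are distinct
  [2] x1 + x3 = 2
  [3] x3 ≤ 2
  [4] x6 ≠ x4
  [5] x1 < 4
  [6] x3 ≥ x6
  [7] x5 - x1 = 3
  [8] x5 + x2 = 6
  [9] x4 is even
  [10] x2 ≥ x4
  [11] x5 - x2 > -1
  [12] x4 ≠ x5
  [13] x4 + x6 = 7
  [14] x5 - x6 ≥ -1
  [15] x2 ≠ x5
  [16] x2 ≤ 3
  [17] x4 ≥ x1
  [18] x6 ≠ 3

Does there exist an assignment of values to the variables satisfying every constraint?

Unsatisfiable

From constraints 10 and 16: x4 ≤ x2 ≤ 3. From constraints 3 and 6: x6 ≤ x3 ≤ 2. Hence x4 + x6 ≤ 5. But constraint 13 requires x4 + x6 = 7, and 7 > 5. Contradiction.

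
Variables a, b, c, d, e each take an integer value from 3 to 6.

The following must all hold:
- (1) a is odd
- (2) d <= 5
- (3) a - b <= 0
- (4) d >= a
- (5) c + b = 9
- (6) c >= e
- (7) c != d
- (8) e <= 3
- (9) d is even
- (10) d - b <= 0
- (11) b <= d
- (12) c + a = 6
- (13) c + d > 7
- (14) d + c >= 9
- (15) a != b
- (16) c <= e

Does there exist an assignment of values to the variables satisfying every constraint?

From constraints 8 and 16: c ≤ e ≤ 3. From constraints 2 and 11: b ≤ d ≤ 5. Hence c + b ≤ 8. But constraint 5 requires c + b = 9, and 9 > 8. Contradiction.

Unsatisfiable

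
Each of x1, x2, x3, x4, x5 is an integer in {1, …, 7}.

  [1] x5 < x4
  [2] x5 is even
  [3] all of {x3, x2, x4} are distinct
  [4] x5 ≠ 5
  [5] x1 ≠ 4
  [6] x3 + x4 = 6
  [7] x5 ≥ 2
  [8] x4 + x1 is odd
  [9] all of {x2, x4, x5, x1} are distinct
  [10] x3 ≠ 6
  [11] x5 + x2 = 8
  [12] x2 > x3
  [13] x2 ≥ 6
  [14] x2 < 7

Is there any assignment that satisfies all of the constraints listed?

The assignment x1 = 5, x2 = 6, x3 = 2, x4 = 4, x5 = 2 works:
  constraint 6 holds since x3 + x4 = 6.
  constraint 11 holds since x5 + x2 = 8.
The rest check out directly.

Satisfiable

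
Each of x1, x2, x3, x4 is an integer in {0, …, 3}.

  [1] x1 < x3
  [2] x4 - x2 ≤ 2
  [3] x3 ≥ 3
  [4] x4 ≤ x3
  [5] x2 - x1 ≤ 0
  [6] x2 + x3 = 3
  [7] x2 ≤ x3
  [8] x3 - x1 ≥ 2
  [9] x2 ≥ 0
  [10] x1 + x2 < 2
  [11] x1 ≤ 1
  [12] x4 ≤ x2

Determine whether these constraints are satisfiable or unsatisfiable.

Satisfiable

Take x1 = 0, x2 = 0, x3 = 3, x4 = 0. Then constraint 2: x4 - x2 = 0; constraint 5: x2 - x1 = 0, and every other listed constraint is also met.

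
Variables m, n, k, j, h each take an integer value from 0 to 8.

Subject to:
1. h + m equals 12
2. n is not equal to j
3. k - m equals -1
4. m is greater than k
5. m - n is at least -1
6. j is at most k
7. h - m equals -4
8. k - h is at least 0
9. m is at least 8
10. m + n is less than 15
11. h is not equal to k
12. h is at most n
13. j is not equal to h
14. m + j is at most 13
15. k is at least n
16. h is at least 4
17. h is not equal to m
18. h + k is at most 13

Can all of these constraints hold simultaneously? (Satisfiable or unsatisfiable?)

Try m = 8, n = 6, k = 7, j = 5, h = 4.
Check constraint 1: h + m = 12; constraint 3: k - m = -1. The remaining constraints are straightforward to verify.

Satisfiable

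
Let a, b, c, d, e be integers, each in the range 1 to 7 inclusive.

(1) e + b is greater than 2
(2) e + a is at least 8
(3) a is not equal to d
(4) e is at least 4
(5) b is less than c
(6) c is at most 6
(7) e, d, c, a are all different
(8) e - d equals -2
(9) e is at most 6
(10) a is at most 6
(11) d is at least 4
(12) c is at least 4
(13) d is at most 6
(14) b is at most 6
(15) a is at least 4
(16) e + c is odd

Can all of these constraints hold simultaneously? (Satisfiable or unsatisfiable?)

Unsatisfiable

Constraints 4, 6, 9, 10, 11, 12, 13, and 15 confine each of e, d, c, a to the 3 values {4, …, 6}.
Constraint 7 requires all 4 of them to be distinct, but only 3 values are available — impossible by the pigeonhole principle.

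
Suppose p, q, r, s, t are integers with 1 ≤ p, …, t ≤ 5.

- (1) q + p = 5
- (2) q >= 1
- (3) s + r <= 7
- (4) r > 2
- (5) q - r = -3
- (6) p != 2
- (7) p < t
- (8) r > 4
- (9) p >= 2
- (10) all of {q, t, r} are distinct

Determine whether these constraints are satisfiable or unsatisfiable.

The assignment p = 3, q = 2, r = 5, s = 2, t = 4 works:
  constraint 1 holds since q + p = 5.
  constraint 3 holds since s + r = 7.
The rest check out directly.

Satisfiable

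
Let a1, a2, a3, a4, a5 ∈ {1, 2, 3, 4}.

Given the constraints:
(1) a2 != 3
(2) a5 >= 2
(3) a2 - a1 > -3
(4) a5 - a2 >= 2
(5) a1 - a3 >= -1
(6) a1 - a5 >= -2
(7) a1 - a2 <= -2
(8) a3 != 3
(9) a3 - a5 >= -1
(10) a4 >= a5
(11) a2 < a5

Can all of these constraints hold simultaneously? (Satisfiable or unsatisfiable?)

Unsatisfiable

Constraints 4, 5, 7, and 9 give a3 − a5 ≥ -1, a5 − a2 ≥ 2, a2 − a1 ≥ 2, a1 − a3 ≥ -1.
Adding all 4 inequalities: the left sides telescope to 0, and the right sides sum to (-1) + 2 + 2 + (-1) = 2. So 0 ≥ 2, which is false.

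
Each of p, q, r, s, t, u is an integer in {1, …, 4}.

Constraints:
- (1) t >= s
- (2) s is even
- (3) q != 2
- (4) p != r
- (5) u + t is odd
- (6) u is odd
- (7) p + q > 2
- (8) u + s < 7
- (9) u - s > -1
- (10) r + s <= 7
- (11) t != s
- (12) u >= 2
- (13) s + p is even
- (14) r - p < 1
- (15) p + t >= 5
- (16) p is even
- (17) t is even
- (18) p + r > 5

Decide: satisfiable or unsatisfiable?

One satisfying assignment is p = 4, q = 1, r = 3, s = 2, t = 4, u = 3.
For the less obvious constraints — constraint 7: p + q = 5; constraint 8: u + s = 5 — and the others hold by inspection.

Satisfiable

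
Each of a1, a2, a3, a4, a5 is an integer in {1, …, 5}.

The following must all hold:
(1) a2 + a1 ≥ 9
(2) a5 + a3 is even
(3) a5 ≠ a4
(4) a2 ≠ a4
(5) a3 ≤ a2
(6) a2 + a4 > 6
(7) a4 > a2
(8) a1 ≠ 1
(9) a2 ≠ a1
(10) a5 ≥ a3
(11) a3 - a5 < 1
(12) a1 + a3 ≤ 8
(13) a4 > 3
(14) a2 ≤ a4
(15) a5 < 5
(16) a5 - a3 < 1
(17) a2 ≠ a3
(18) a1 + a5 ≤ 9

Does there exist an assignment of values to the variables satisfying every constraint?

The assignment a1 = 5, a2 = 4, a3 = 2, a4 = 5, a5 = 2 works:
  constraint 1 holds since a2 + a1 = 9.
  constraint 6 holds since a2 + a4 = 9.
The rest check out directly.

Satisfiable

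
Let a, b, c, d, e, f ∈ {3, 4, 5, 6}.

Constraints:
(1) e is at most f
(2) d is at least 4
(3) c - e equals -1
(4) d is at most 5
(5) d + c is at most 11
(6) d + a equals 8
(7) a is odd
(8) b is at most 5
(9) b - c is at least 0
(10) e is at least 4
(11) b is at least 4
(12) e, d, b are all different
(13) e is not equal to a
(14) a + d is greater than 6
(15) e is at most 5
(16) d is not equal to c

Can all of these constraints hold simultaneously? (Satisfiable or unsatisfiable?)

Constraints 2, 4, 8, 10, 11, and 15 confine each of e, d, b to the 2 values {4, 5}.
Constraint 12 requires all 3 of them to be distinct, but only 2 values are available — impossible by the pigeonhole principle.

Unsatisfiable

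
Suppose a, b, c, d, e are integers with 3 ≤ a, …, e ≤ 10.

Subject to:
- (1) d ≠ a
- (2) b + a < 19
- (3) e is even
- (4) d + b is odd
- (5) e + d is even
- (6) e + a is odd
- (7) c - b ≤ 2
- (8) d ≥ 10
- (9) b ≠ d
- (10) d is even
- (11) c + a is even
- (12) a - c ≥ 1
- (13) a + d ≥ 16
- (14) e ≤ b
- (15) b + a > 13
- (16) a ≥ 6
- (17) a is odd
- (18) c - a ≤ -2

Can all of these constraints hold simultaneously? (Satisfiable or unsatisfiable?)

Satisfiable

One satisfying assignment is a = 9, b = 7, c = 7, d = 10, e = 4.
For the less obvious constraints — constraint 2: b + a = 16; constraint 7: c - b = 0 — and the others hold by inspection.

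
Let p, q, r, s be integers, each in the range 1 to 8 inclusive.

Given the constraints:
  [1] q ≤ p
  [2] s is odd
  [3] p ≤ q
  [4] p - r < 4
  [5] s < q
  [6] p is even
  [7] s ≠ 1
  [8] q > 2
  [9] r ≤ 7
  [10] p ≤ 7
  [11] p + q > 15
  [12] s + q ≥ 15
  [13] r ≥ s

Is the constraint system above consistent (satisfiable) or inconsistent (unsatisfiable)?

Unsatisfiable

From constraints 9 and 13: s ≤ r ≤ 7. From constraints 1 and 10: q ≤ p ≤ 7. Hence s + q ≤ 14. But constraint 12 requires s + q ≥ 15, and 15 > 14. Contradiction.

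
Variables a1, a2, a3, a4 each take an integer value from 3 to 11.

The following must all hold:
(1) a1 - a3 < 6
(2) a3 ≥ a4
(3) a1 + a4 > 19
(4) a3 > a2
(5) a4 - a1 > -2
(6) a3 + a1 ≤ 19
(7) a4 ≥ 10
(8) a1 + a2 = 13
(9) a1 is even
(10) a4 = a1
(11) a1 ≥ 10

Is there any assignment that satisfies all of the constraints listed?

Unsatisfiable

From constraints 2 and 7: a3 ≥ a4 ≥ 10. From constraint 11: a1 ≥ 10. Hence a3 + a1 ≥ 20. But constraint 6 requires a3 + a1 ≤ 19, and 19 < 20. Contradiction.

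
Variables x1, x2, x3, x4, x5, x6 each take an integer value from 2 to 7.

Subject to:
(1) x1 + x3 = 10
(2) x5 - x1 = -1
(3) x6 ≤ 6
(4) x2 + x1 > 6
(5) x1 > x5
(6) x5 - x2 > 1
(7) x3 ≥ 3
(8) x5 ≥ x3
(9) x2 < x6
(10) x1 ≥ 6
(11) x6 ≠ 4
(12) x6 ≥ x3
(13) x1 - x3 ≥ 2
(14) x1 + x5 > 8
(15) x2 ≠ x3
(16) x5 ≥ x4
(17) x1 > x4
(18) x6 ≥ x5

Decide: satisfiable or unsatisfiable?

One satisfying assignment is x1 = 6, x2 = 2, x3 = 4, x4 = 4, x5 = 5, x6 = 5.
For the less obvious constraints — constraint 1: x1 + x3 = 10; constraint 2: x5 - x1 = -1 — and the others hold by inspection.

Satisfiable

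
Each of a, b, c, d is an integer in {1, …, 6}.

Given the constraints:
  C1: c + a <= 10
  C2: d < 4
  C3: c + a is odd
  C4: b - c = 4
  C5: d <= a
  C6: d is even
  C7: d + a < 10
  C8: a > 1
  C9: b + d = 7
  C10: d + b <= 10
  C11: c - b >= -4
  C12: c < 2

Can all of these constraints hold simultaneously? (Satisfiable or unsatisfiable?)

Satisfiable

Try a = 6, b = 5, c = 1, d = 2.
Check constraint 1: c + a = 7; constraint 4: b - c = 4; constraint 7: d + a = 8. The remaining constraints are straightforward to verify.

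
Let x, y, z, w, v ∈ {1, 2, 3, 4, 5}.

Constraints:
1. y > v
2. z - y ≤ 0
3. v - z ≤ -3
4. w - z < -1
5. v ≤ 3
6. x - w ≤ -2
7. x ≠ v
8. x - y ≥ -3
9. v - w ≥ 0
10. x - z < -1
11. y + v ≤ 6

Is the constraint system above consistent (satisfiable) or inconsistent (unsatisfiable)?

Constraints 2, 3, 6, 8, and 9 give v − w ≥ 0, w − x ≥ 2, x − y ≥ -3, y − z ≥ 0, z − v ≥ 3.
Adding all 5 inequalities: the left sides telescope to 0, and the right sides sum to 0 + 2 + (-3) + 0 + 3 = 2. So 0 ≥ 2, which is false.

Unsatisfiable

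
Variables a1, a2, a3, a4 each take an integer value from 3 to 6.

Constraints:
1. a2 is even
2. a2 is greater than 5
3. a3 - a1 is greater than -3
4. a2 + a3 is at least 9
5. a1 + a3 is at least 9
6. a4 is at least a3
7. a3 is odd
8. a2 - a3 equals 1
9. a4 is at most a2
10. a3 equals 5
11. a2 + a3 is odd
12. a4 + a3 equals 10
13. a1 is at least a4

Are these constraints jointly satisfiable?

Satisfiable

The assignment a1 = 5, a2 = 6, a3 = 5, a4 = 5 works:
  constraint 3 holds since a3 - a1 = 0.
  constraint 4 holds since a2 + a3 = 11.
  constraint 5 holds since a1 + a3 = 10.
The rest check out directly.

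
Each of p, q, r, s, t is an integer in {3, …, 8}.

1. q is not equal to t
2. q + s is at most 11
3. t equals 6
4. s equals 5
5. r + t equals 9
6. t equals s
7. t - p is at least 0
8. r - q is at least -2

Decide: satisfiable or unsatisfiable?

Unsatisfiable

Constraint 3 fixes t = 6 and constraint 4 fixes s = 5, but constraint 6 requires t = s. Since 6 ≠ 5, contradiction.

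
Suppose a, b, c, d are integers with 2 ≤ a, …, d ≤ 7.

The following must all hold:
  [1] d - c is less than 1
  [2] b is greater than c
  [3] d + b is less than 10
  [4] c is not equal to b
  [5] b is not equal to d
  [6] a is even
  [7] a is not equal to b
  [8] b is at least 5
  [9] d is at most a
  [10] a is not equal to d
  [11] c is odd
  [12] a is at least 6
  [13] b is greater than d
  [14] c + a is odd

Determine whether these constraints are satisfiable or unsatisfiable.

The assignment a = 6, b = 5, c = 3, d = 3 works:
  constraint 1 holds since d - c = 0.
  constraint 3 holds since d + b = 8.
The rest check out directly.

Satisfiable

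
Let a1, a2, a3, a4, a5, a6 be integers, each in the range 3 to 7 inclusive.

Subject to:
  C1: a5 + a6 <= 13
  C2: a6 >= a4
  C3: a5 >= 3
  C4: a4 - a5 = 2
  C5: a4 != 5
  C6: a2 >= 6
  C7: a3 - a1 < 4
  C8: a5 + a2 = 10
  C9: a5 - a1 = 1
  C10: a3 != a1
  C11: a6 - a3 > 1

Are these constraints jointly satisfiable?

Satisfiable

One satisfying assignment is a1 = 3, a2 = 6, a3 = 5, a4 = 6, a5 = 4, a6 = 7.
For the less obvious constraints — constraint 1: a5 + a6 = 11; constraint 4: a4 - a5 = 2; constraint 7: a3 - a1 = 2 — and the others hold by inspection.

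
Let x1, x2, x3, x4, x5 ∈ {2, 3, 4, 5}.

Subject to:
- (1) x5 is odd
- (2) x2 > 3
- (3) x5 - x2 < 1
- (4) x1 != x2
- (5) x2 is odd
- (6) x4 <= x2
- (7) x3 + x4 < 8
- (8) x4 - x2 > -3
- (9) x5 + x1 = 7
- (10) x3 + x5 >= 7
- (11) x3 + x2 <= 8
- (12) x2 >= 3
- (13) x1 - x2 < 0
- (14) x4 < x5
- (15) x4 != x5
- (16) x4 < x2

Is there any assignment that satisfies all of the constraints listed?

Satisfiable

The assignment x1 = 2, x2 = 5, x3 = 2, x4 = 4, x5 = 5 works:
  constraint 3 holds since x5 - x2 = 0.
  constraint 7 holds since x3 + x4 = 6.
The rest check out directly.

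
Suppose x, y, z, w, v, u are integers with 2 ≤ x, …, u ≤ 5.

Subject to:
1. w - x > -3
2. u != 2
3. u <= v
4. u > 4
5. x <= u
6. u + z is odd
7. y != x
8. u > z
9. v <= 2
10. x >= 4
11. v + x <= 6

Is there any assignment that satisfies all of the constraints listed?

Unsatisfiable

From constraints 5 and 10: u ≥ x and x ≥ 4, so u ≥ 4. From constraints 3 and 9: u ≤ v and v ≤ 2, so u ≤ 2. But 2 < 4, so no value of u works.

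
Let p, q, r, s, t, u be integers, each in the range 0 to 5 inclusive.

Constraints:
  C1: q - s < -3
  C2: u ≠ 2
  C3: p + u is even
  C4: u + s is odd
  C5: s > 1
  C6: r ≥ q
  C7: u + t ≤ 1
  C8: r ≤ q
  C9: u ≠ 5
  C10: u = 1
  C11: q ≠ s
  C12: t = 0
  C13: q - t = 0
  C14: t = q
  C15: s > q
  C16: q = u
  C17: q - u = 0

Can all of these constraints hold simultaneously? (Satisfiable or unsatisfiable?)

Unsatisfiable

Constraint 12 fixes t = 0 and constraint 10 fixes u = 1. Constraints 14 and 16 give t = q = u, so t = u. But 0 ≠ 1 — contradiction.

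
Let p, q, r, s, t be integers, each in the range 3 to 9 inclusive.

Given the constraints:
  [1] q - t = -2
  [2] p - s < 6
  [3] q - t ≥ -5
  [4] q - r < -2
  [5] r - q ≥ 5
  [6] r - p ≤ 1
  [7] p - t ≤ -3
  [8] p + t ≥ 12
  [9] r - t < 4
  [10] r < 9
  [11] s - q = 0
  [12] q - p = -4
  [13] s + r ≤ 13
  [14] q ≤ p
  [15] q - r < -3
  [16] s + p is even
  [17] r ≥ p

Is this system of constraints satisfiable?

Constraints 3, 5, 6, and 7 give p − r ≥ -1, r − q ≥ 5, q − t ≥ -5, t − p ≥ 3.
Adding all 4 inequalities: the left sides telescope to 0, and the right sides sum to (-1) + 5 + (-5) + 3 = 2. So 0 ≥ 2, which is false.

Unsatisfiable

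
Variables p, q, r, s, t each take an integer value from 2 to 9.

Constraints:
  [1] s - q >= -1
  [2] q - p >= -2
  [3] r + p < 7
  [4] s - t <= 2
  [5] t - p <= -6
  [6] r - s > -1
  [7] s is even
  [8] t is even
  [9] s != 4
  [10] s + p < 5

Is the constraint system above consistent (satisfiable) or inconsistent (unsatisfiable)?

Unsatisfiable

Constraints 1, 2, 4, and 5 give q − p ≥ -2, p − t ≥ 6, t − s ≥ -2, s − q ≥ -1.
Adding all 4 inequalities: the left sides telescope to 0, and the right sides sum to (-2) + 6 + (-2) + (-1) = 1. So 0 ≥ 1, which is false.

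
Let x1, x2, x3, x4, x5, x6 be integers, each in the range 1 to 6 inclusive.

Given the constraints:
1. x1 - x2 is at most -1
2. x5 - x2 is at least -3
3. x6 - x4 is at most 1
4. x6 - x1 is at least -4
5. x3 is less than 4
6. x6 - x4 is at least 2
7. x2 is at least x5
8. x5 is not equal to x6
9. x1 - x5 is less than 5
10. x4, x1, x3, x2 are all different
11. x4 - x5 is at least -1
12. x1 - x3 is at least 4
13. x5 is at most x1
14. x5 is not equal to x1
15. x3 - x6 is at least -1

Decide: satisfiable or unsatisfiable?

Constraints 1, 2, 6, 11, 12, and 15 give x1 − x3 ≥ 4, x3 − x6 ≥ -1, x6 − x4 ≥ 2, x4 − x5 ≥ -1, x5 − x2 ≥ -3, x2 − x1 ≥ 1.
Adding all 6 inequalities: the left sides telescope to 0, and the right sides sum to 4 + (-1) + 2 + (-1) + (-3) + 1 = 2. So 0 ≥ 2, which is false.

Unsatisfiable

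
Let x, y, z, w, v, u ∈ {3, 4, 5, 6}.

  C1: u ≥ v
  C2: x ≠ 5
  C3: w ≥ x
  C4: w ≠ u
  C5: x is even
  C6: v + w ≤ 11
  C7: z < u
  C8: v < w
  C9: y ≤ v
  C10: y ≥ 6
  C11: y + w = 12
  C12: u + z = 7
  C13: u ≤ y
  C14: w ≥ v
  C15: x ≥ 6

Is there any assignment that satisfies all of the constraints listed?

From constraints 9 and 10: v ≥ y ≥ 6. From constraints 3 and 15: w ≥ x ≥ 6. Hence v + w ≥ 12. But constraint 6 requires v + w ≤ 11, and 11 < 12. Contradiction.

Unsatisfiable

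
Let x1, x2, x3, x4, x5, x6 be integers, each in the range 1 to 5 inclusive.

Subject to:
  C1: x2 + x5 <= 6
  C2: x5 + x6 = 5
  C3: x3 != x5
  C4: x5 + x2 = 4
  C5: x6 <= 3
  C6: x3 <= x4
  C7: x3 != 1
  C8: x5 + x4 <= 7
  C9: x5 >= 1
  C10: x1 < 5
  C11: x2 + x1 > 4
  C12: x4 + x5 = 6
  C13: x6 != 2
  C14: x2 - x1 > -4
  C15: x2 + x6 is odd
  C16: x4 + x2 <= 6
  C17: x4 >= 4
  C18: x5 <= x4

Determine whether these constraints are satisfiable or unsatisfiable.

Satisfiable

Setting (x1, x2, x3, x4, x5, x6) = (3, 2, 3, 4, 2, 3) satisfies everything: constraint 1: x2 + x5 = 4; constraint 2: x5 + x6 = 5, and the others follow.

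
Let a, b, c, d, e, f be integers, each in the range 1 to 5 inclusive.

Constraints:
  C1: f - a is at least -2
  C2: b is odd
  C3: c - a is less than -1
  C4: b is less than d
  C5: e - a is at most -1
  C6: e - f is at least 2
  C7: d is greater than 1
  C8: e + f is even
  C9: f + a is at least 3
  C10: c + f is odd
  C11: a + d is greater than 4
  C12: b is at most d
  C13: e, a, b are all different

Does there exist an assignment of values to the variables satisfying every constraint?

Constraints 1, 5, and 6 give f − a ≥ -2, a − e ≥ 1, e − f ≥ 2.
Adding all 3 inequalities: the left sides telescope to 0, and the right sides sum to (-2) + 1 + 2 = 1. So 0 ≥ 1, which is false.

Unsatisfiable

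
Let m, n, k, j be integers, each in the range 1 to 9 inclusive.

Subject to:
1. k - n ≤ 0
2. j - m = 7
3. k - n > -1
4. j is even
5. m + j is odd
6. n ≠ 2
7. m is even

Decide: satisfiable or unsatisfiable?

Unsatisfiable

Constraint 7 makes m even and constraint 4 makes j even, so m + j must be even. Constraint 5 says m + j is odd — contradiction.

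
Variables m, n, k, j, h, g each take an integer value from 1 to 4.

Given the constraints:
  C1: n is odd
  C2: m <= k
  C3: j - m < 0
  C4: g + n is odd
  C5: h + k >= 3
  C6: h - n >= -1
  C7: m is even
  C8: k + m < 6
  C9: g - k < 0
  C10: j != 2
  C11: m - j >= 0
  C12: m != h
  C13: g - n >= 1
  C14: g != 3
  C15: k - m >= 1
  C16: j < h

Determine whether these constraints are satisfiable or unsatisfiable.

Satisfiable

One satisfying assignment is m = 2, n = 1, k = 3, j = 1, h = 3, g = 2.
For the less obvious constraints — constraint 3: j - m = -1; constraint 5: h + k = 6 — and the others hold by inspection.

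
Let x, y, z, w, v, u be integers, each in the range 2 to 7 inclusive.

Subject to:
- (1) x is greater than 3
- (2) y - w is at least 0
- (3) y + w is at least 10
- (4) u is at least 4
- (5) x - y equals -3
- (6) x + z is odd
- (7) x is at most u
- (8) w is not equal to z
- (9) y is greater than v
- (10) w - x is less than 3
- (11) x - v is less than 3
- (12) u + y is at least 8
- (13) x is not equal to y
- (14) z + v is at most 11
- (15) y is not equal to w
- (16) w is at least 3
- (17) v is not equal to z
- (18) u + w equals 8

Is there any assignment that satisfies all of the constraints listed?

Take x = 4, y = 7, z = 7, w = 4, v = 4, u = 4. Then constraint 2: y - w = 3; constraint 3: y + w = 11; constraint 5: x - y = -3, and every other listed constraint is also met.

Satisfiable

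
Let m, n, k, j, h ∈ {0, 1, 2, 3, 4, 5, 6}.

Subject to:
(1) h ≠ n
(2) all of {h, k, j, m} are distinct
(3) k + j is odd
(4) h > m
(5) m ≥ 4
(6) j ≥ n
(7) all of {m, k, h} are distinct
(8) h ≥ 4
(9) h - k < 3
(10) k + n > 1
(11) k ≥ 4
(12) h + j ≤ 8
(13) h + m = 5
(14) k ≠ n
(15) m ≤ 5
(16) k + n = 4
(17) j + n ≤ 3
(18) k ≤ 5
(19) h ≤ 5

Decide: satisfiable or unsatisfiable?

Constraints 5, 8, 11, 15, 18, and 19 confine each of m, k, h to the 2 values {4, 5}.
Constraint 7 requires all 3 of them to be distinct, but only 2 values are available — impossible by the pigeonhole principle.

Unsatisfiable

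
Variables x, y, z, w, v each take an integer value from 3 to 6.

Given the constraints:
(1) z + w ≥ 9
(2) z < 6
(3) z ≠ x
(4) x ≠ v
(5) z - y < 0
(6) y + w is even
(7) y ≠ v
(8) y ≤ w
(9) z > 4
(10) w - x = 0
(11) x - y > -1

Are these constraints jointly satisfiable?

Satisfiable

The assignment x = 6, y = 6, z = 5, w = 6, v = 5 works:
  constraint 1 holds since z + w = 11.
  constraint 5 holds since z - y = -1.
  constraint 10 holds since w - x = 0.
The rest check out directly.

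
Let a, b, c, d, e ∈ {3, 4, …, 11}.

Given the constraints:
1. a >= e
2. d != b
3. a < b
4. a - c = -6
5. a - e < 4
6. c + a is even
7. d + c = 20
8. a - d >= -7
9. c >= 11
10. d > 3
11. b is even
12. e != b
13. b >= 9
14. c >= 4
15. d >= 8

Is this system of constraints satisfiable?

Setting (a, b, c, d, e) = (5, 10, 11, 9, 3) satisfies everything: constraint 4: a - c = -6; constraint 5: a - e = 2; constraint 7: d + c = 20, and the others follow.

Satisfiable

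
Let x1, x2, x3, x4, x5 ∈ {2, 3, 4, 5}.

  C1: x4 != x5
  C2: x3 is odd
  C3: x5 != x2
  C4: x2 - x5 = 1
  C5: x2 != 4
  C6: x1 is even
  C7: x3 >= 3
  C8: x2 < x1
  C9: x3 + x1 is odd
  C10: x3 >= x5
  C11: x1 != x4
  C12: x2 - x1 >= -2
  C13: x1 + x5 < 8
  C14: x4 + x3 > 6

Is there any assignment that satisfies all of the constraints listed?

Setting (x1, x2, x3, x4, x5) = (4, 3, 5, 3, 2) satisfies everything: constraint 4: x2 - x5 = 1; constraint 12: x2 - x1 = -1, and the others follow.

Satisfiable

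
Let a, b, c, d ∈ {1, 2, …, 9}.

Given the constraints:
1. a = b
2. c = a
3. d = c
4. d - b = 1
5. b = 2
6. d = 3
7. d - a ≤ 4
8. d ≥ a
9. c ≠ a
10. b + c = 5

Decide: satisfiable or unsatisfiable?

Constraint 6 fixes d = 3 and constraint 5 fixes b = 2. Constraints 1, 2, and 3 give d = c = a = b, so d = b. But 3 ≠ 2 — contradiction.

Unsatisfiable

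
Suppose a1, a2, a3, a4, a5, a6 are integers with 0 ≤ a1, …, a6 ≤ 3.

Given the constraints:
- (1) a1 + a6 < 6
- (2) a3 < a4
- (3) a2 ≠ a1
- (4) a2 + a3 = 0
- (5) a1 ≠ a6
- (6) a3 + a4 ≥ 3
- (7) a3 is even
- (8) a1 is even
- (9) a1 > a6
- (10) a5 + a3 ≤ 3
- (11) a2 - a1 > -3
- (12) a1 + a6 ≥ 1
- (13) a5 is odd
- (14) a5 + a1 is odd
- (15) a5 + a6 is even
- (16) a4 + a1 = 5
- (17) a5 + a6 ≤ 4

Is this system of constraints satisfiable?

The assignment a1 = 2, a2 = 0, a3 = 0, a4 = 3, a5 = 3, a6 = 1 works:
  constraint 1 holds since a1 + a6 = 3.
  constraint 4 holds since a2 + a3 = 0.
The rest check out directly.

Satisfiable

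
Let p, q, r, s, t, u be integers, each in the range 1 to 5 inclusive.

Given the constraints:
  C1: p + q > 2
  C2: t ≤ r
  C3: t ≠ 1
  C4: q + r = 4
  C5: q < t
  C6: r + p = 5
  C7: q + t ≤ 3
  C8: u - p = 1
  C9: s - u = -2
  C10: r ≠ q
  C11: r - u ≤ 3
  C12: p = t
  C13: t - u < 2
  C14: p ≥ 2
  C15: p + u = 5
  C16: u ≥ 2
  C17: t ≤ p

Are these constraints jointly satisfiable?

The assignment p = 2, q = 1, r = 3, s = 1, t = 2, u = 3 works:
  constraint 1 holds since p + q = 3.
  constraint 4 holds since q + r = 4.
  constraint 6 holds since r + p = 5.
The rest check out directly.

Satisfiable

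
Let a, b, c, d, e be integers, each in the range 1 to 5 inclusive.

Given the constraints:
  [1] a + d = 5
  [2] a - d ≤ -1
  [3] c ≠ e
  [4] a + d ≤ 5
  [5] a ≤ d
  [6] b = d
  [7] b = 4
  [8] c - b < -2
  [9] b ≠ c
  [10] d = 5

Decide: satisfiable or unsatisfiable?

Constraint 7 fixes b = 4 and constraint 10 fixes d = 5, but constraint 6 requires b = d. Since 4 ≠ 5, contradiction.

Unsatisfiable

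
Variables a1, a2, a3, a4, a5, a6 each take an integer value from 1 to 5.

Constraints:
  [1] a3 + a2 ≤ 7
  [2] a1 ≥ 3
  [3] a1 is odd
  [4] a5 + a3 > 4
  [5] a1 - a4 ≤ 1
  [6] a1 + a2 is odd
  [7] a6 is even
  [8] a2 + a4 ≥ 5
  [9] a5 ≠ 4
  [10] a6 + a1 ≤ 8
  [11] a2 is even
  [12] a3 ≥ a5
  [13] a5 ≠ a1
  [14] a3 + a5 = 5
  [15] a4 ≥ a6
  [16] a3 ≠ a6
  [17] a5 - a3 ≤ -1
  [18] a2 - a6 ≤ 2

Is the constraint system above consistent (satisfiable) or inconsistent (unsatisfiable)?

Satisfiable

Try a1 = 3, a2 = 2, a3 = 4, a4 = 5, a5 = 1, a6 = 2.
Check constraint 1: a3 + a2 = 6; constraint 4: a5 + a3 = 5. The remaining constraints are straightforward to verify.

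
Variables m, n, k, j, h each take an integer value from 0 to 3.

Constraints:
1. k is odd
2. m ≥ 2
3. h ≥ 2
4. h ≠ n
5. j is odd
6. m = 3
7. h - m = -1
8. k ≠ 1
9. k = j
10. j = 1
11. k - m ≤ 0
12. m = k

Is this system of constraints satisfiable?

Unsatisfiable

Constraint 6 fixes m = 3 and constraint 10 fixes j = 1. Constraints 9 and 12 give m = k = j, so m = j. But 3 ≠ 1 — contradiction.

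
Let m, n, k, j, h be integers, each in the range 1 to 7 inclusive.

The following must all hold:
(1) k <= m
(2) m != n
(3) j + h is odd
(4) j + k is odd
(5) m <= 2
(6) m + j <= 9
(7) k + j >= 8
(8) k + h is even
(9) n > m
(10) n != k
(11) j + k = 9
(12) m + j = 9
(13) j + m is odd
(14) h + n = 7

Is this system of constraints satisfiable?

Setting (m, n, k, j, h) = (2, 5, 2, 7, 2) satisfies everything: constraint 6: m + j = 9; constraint 7: k + j = 9; constraint 11: j + k = 9, and the others follow.

Satisfiable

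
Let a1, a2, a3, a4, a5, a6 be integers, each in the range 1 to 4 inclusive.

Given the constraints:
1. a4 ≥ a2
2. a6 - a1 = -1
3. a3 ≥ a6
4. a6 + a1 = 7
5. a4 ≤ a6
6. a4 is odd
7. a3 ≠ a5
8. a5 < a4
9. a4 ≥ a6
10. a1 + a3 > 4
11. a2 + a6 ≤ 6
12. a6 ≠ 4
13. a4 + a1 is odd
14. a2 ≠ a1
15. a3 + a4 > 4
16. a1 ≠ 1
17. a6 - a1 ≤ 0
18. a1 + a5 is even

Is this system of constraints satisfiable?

Setting (a1, a2, a3, a4, a5, a6) = (4, 2, 3, 3, 2, 3) satisfies everything: constraint 2: a6 - a1 = -1; constraint 4: a6 + a1 = 7, and the others follow.

Satisfiable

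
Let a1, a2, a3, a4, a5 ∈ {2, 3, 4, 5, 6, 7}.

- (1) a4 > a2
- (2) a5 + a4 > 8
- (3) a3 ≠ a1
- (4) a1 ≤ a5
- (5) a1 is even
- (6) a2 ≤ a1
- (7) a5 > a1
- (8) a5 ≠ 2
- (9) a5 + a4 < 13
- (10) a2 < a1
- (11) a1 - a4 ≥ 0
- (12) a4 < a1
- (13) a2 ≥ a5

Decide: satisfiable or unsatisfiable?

Constraints 1, 4, 12, and 13 give a2 < a4, a4 < a1, a1 ≤ a5, a5 ≤ a2. Chaining: a2 < a4 < a1 ≤ a5 ≤ a2, which forces a2 < a2 — impossible.

Unsatisfiable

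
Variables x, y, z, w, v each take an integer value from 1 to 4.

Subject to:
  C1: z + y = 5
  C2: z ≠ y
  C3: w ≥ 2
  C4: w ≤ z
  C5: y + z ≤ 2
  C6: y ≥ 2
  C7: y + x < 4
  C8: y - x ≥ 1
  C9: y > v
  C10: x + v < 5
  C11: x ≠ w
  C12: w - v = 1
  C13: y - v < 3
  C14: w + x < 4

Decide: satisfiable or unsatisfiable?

Unsatisfiable

From constraint 6: y ≥ 2. From constraints 3 and 4: z ≥ w ≥ 2. Hence y + z ≥ 4. But constraint 5 requires y + z ≤ 2, and 2 < 4. Contradiction.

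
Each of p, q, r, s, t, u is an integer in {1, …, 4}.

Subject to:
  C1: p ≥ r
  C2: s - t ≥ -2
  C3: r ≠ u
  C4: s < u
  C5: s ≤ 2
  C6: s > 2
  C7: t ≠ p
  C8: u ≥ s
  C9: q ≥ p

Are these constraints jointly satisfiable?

From constraint 6: s ≥ 3. From constraint 5: s ≤ 2. But 2 < 3, so no value of s works.

Unsatisfiable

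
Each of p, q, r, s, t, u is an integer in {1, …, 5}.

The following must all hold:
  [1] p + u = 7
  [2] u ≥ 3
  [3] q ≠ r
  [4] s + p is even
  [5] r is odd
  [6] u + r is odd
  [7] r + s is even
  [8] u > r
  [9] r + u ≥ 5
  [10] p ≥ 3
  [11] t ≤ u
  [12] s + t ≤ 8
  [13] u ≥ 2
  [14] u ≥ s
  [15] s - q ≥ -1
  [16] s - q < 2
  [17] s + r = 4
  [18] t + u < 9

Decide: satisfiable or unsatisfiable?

Satisfiable

Take p = 3, q = 3, r = 1, s = 3, t = 3, u = 4. Then constraint 1: p + u = 7; constraint 9: r + u = 5, and every other listed constraint is also met.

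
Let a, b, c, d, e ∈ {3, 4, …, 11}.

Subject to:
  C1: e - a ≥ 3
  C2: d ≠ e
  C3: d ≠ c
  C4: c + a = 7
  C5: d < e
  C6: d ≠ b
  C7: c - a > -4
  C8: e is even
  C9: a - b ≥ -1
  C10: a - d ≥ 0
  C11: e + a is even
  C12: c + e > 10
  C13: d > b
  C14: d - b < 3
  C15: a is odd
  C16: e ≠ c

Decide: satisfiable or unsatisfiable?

Unsatisfiable

Constraint 8 makes e even and constraint 15 makes a odd, so e + a must be odd. Constraint 11 says e + a is even — contradiction.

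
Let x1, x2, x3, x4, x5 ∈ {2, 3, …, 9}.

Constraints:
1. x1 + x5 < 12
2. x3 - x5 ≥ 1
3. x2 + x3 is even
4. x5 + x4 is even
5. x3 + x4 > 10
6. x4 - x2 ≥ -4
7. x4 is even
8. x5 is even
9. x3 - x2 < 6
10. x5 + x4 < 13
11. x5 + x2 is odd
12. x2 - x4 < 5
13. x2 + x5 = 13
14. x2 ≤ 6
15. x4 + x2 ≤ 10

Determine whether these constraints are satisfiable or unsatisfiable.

Setting (x1, x2, x3, x4, x5) = (3, 5, 9, 2, 8) satisfies everything: constraint 1: x1 + x5 = 11; constraint 2: x3 - x5 = 1, and the others follow.

Satisfiable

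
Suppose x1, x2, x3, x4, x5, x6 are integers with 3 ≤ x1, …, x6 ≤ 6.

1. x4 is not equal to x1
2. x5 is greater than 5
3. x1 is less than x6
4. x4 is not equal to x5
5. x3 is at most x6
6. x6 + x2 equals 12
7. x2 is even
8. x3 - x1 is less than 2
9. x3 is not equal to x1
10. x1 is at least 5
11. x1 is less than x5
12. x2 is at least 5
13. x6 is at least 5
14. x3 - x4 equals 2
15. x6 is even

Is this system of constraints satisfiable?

Satisfiable

Take x1 = 5, x2 = 6, x3 = 6, x4 = 4, x5 = 6, x6 = 6. Then constraint 6: x6 + x2 = 12; constraint 8: x3 - x1 = 1; constraint 14: x3 - x4 = 2, and every other listed constraint is also met.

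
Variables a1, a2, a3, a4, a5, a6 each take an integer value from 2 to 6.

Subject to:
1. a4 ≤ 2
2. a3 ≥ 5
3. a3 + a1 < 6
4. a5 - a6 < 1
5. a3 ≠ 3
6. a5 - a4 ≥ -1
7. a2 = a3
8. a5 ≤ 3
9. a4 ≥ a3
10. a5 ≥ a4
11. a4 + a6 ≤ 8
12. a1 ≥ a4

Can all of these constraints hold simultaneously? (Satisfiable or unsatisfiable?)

From constraints 2 and 9: a4 ≥ a3 and a3 ≥ 5, so a4 ≥ 5. From constraints 8 and 10: a4 ≤ a5 and a5 ≤ 3, so a4 ≤ 3. But 3 < 5, so no value of a4 works.

Unsatisfiable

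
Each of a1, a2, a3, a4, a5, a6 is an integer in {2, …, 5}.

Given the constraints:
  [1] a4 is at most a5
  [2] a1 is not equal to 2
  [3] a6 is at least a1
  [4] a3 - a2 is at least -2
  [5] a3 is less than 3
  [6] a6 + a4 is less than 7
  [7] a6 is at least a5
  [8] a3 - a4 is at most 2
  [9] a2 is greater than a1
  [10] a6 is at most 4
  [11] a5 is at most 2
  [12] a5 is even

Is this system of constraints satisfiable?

The assignment a1 = 3, a2 = 4, a3 = 2, a4 = 2, a5 = 2, a6 = 4 works:
  constraint 4 holds since a3 - a2 = -2.
  constraint 6 holds since a6 + a4 = 6.
The rest check out directly.

Satisfiable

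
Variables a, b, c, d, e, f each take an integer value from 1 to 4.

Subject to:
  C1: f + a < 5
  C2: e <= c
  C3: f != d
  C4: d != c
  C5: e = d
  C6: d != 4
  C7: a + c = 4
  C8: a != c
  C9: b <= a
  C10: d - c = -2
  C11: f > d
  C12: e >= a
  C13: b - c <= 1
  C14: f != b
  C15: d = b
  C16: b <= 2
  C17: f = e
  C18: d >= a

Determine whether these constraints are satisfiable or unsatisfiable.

From constraints 5, 15, and 17, f = e = d = b, so f = b. But constraint 14 says f ≠ b. Contradiction.

Unsatisfiable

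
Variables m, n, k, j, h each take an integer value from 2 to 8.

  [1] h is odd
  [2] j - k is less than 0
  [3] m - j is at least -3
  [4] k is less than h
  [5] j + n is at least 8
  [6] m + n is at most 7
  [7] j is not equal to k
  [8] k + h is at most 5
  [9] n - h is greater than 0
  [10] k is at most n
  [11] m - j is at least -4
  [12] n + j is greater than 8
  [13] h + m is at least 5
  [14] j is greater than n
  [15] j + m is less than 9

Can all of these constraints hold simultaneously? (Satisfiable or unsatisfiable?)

Constraints 2, 4, 9, and 14 give j < k, k < h, h < n, n < j. Chaining: j < k < h < n < j, which forces j < j — impossible.

Unsatisfiable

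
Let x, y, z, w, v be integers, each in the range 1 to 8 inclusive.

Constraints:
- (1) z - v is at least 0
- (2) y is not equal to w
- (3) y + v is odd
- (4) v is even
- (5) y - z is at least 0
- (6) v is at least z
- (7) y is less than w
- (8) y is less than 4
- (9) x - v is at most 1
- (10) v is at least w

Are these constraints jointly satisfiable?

Unsatisfiable

Constraints 1, 5, 7, and 10 give z ≤ y, y < w, w ≤ v, v ≤ z. Chaining: z ≤ y < w ≤ v ≤ z, which forces z < z — impossible.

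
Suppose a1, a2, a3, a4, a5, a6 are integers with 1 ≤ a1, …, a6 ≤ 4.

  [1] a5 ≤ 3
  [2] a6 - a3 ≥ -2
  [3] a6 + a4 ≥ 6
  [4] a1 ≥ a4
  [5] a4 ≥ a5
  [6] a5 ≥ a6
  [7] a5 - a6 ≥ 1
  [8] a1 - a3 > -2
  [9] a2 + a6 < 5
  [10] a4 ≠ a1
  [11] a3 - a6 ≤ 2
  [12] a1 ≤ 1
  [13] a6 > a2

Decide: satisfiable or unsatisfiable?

From constraints 1 and 6: a6 ≤ a5 ≤ 3. From constraints 4 and 12: a4 ≤ a1 ≤ 1. Hence a6 + a4 ≤ 4. But constraint 3 requires a6 + a4 ≥ 6, and 6 > 4. Contradiction.

Unsatisfiable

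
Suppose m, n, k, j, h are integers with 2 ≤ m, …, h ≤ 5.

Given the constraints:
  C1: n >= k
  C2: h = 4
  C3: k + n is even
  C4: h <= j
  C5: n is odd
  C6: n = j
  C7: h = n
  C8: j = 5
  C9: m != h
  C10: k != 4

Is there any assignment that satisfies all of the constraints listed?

Unsatisfiable

Constraint 2 fixes h = 4 and constraint 8 fixes j = 5. Constraints 6 and 7 give h = n = j, so h = j. But 4 ≠ 5 — contradiction.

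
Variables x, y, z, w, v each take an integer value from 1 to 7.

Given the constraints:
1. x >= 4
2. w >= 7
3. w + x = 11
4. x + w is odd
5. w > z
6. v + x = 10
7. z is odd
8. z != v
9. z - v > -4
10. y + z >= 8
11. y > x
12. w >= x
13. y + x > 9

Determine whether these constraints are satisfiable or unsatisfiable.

Take x = 4, y = 6, z = 3, w = 7, v = 6. Then constraint 3: w + x = 11; constraint 6: v + x = 10; constraint 9: z - v = -3, and every other listed constraint is also met.

Satisfiable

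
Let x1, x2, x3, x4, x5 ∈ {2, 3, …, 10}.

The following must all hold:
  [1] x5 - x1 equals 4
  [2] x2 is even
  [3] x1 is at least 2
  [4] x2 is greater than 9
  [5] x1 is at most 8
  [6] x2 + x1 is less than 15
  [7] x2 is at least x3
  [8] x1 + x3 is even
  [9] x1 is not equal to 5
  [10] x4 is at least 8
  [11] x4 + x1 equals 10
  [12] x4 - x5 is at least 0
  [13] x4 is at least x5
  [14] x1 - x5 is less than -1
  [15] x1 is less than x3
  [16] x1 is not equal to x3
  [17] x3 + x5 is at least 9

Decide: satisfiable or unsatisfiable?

Satisfiable

One satisfying assignment is x1 = 2, x2 = 10, x3 = 4, x4 = 8, x5 = 6.
For the less obvious constraints — constraint 1: x5 - x1 = 4; constraint 6: x2 + x1 = 12 — and the others hold by inspection.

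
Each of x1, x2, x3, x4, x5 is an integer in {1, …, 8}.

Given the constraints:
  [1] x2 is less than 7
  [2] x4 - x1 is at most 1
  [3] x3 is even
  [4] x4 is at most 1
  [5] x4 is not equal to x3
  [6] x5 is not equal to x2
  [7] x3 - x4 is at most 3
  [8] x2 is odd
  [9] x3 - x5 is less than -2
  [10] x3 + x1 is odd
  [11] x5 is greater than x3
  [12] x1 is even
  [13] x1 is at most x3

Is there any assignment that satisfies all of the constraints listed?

Unsatisfiable

Constraint 3 makes x3 even and constraint 12 makes x1 even, so x3 + x1 must be even. Constraint 10 says x3 + x1 is odd — contradiction.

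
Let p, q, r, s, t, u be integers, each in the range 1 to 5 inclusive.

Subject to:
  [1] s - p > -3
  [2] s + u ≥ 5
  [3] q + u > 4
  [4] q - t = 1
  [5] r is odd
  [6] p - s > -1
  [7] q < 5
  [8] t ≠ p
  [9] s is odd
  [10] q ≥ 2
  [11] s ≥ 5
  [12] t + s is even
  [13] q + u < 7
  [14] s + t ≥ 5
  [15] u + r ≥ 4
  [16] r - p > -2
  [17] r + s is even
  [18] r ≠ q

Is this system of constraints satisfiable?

The assignment p = 5, q = 4, r = 5, s = 5, t = 3, u = 1 works:
  constraint 1 holds since s - p = 0.
  constraint 2 holds since s + u = 6.
The rest check out directly.

Satisfiable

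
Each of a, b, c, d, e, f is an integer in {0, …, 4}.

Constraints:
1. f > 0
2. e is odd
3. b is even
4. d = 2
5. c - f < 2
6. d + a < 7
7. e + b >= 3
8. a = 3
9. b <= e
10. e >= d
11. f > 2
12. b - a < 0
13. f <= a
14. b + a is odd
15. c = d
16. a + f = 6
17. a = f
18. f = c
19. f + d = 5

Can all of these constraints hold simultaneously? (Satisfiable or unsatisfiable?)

Unsatisfiable

Constraint 8 fixes a = 3 and constraint 4 fixes d = 2. Constraints 15, 17, and 18 give a = f = c = d, so a = d. But 3 ≠ 2 — contradiction.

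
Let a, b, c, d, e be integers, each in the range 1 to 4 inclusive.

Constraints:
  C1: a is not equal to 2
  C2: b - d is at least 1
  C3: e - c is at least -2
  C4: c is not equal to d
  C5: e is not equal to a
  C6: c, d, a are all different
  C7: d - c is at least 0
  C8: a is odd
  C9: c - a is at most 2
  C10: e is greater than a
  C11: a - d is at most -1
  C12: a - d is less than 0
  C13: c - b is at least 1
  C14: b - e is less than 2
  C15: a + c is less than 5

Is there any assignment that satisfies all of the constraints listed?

Unsatisfiable

Constraints 2, 9, 11, and 13 give b − d ≥ 1, d − a ≥ 1, a − c ≥ -2, c − b ≥ 1.
Adding all 4 inequalities: the left sides telescope to 0, and the right sides sum to 1 + 1 + (-2) + 1 = 1. So 0 ≥ 1, which is false.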